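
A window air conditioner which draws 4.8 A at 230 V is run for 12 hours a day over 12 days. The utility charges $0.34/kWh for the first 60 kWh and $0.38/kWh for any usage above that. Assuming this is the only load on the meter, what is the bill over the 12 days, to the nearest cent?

$58.01

Power = 4.8 A × 230 V = 1104 W = 1.104 kW
Runtime = 12 h/day × 12 days = 144 h
Energy = 1.104 kW × 144 h = 158.976 kWh
Tier 1 (0–60 kWh): 60 × $0.34 = $20.4
Above 60 kWh: 98.976 × $0.38 = $37.61088
Bill = $58.01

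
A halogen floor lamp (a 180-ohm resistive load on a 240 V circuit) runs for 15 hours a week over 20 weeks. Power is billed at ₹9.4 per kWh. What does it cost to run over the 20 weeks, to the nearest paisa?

Power = V²/R = 240²/180 = 320 W = 0.32 kW
Runtime = 15 h/week × 20 weeks = 300 h
Energy = 0.32 kW × 300 h = 96 kWh
Cost = 96 kWh × ₹9.4/kWh = ₹902.40

₹902.40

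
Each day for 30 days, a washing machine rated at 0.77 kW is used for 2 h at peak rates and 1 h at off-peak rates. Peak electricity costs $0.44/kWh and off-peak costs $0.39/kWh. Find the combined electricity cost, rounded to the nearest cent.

Peak energy = 0.77 kW × 2 h × 30 = 46.2 kWh
Off-peak energy = 0.77 kW × 1 h × 30 = 23.1 kWh
Cost = 46.2 × $0.44 + 23.1 × $0.39 = $20.328 + $9.009 = $29.34

$29.34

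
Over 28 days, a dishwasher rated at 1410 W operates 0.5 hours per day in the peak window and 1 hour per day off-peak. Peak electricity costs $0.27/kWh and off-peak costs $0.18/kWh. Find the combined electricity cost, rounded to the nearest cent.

$12.44

Peak energy = 1.41 kW × 0.5 h × 28 = 19.74 kWh
Off-peak energy = 1.41 kW × 1 h × 28 = 39.48 kWh
Cost = 19.74 × $0.27 + 39.48 × $0.18 = $5.3298 + $7.1064 = $12.44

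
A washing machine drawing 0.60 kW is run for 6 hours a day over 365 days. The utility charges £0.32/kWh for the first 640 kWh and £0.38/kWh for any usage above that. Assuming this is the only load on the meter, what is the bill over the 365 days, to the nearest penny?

Runtime = 6 h/day × 365 days = 2190 h
Energy = 0.6 kW × 2190 h = 1314 kWh
Tier 1 (0–640 kWh): 640 × £0.32 = £204.8
Above 640 kWh: 674 × £0.38 = £256.12
Bill = £460.92

£460.92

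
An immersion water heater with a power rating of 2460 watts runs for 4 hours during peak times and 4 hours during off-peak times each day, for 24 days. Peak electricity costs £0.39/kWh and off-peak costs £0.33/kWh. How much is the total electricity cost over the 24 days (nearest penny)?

Peak energy = 2.46 kW × 4 h × 24 = 236.16 kWh
Off-peak energy = 2.46 kW × 4 h × 24 = 236.16 kWh
Cost = 236.16 × £0.39 + 236.16 × £0.33 = £92.1024 + £77.9328 = £170.04

£170.04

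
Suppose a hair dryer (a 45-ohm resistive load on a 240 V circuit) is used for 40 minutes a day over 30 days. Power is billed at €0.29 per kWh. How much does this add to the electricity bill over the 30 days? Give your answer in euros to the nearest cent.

Power = V²/R = 240²/45 = 1280 W = 1.28 kW
Runtime = 40 min × 30 = 1200 min = 20 h
Energy = 1.28 kW × 20 h = 25.6 kWh
Cost = 25.6 kWh × €0.29/kWh = €7.42

€7.42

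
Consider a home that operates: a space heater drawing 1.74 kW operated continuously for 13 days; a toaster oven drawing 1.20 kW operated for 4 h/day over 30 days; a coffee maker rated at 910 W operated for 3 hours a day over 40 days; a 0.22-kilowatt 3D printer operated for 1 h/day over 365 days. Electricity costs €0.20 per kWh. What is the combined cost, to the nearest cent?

€175.28

space heater: Runtime = 24 h × 13 = 312 h
space heater: 1.74 kW × 312 h = 542.88 kWh
toaster oven: Runtime = 4 h/day × 30 days = 120 h
toaster oven: 1.2 kW × 120 h = 144 kWh
coffee maker: Runtime = 3 h/day × 40 days = 120 h
coffee maker: 0.91 kW × 120 h = 109.2 kWh
3D printer: Runtime = 1 h/day × 365 days = 365 h
3D printer: 0.22 kW × 365 h = 80.3 kWh
Total energy = 876.38 kWh
Cost = 876.38 × €0.20 = €175.28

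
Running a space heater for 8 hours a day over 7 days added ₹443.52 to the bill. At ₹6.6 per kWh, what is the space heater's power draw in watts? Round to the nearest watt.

1200 W

Energy = ₹443.52 ÷ ₹6.6/kWh = 67.2 kWh
Runtime = 8 h/day × 7 days = 56 h
Power = 67.2 kWh ÷ 56 h = 1.2 kW = 1200 W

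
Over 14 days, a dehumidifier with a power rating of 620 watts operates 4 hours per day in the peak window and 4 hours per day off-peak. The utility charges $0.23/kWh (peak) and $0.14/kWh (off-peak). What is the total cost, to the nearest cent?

Peak energy = 0.62 kW × 4 h × 14 = 34.72 kWh
Off-peak energy = 0.62 kW × 4 h × 14 = 34.72 kWh
Cost = 34.72 × $0.23 + 34.72 × $0.14 = $7.9856 + $4.8608 = $12.85

$12.85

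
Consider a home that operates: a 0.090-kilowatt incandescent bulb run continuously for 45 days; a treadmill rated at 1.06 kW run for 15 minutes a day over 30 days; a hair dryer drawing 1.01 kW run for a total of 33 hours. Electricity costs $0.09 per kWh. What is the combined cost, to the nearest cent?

incandescent bulb: Runtime = 24 h × 45 = 1080 h
incandescent bulb: 0.09 kW × 1080 h = 97.2 kWh
treadmill: Runtime = 15 min × 30 = 450 min = 7.5 h
treadmill: 1.06 kW × 7.5 h = 7.95 kWh
hair dryer: 1.01 kW × 33 h = 33.33 kWh
Total energy = 138.48 kWh
Cost = 138.48 × $0.09 = $12.46

$12.46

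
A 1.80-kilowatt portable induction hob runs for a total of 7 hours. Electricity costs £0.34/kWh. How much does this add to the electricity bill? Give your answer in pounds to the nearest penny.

£4.28

Energy = 1.8 kW × 7 h = 12.6 kWh
Cost = 12.6 kWh × £0.34/kWh = £4.28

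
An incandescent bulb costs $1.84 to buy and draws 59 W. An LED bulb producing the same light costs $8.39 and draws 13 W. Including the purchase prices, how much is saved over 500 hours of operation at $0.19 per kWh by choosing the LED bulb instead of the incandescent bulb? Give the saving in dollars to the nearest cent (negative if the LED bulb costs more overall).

-$2.18

incandescent bulb: $1.84 + (59/1000) kW × 500 h × $0.19 = $1.84 + $5.605 = $7.445
LED bulb: $8.39 + (13/1000) kW × 500 h × $0.19 = $8.39 + $1.235 = $9.625
Saving = $7.445 − $9.625 = −$2.18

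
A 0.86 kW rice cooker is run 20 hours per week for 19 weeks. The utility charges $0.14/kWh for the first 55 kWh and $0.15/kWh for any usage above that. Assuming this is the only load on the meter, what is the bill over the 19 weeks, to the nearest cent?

$48.47

Runtime = 20 h/week × 19 weeks = 380 h
Energy = 0.86 kW × 380 h = 326.8 kWh
Tier 1 (0–55 kWh): 55 × $0.14 = $7.7
Above 55 kWh: 271.8 × $0.15 = $40.77
Bill = $48.47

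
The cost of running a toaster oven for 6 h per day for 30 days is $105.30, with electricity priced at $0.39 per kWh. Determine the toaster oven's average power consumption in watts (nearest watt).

Energy = $105.30 ÷ $0.39/kWh = 270 kWh
Runtime = 6 h/day × 30 days = 180 h
Power = 270 kWh ÷ 180 h = 1.5 kW = 1500 W

1500 W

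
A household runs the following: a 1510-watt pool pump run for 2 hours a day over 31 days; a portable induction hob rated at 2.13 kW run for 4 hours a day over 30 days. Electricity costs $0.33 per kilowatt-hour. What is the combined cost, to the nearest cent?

pool pump: Runtime = 2 h/day × 31 days = 62 h
pool pump: 1.51 kW × 62 h = 93.62 kWh
portable induction hob: Runtime = 4 h/day × 30 days = 120 h
portable induction hob: 2.13 kW × 120 h = 255.6 kWh
Total energy = 349.22 kWh
Cost = 349.22 × $0.33 = $115.24

$115.24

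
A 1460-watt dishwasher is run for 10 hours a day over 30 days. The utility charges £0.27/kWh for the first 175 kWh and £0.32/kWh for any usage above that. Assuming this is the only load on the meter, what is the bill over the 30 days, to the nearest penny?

Runtime = 10 h/day × 30 days = 300 h
Energy = 1.46 kW × 300 h = 438 kWh
Tier 1 (0–175 kWh): 175 × £0.27 = £47.25
Above 175 kWh: 263 × £0.32 = £84.16
Bill = £131.41

£131.41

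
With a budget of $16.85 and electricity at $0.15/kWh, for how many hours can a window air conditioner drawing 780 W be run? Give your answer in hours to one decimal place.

144.0 h

Energy available = $16.85 ÷ $0.15/kWh = 112.3333 kWh
Hours = 112.3333 kWh ÷ 0.78 kW = 144.0 h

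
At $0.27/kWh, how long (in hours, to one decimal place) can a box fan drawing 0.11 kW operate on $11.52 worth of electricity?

387.9 h

Energy available = $11.52 ÷ $0.27/kWh = 42.6667 kWh
Hours = 42.6667 kWh ÷ 0.11 kW = 387.9 h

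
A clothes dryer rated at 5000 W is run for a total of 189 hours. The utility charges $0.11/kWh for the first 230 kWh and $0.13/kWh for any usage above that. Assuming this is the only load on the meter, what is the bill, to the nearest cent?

$118.25

Energy = 5 kW × 189 h = 945 kWh
Tier 1 (0–230 kWh): 230 × $0.11 = $25.3
Above 230 kWh: 715 × $0.13 = $92.95
Bill = $118.25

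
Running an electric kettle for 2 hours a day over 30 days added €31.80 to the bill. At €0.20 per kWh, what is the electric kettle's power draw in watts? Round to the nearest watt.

Energy = €31.80 ÷ €0.20/kWh = 159 kWh
Runtime = 2 h/day × 30 days = 60 h
Power = 159 kWh ÷ 60 h = 2.65 kW = 2650 W

2650 W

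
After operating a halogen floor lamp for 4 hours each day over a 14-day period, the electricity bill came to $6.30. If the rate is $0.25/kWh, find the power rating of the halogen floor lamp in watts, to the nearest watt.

Energy = $6.30 ÷ $0.25/kWh = 25.2 kWh
Runtime = 4 h/day × 14 days = 56 h
Power = 25.2 kWh ÷ 56 h = 0.45 kW = 450 W

450 W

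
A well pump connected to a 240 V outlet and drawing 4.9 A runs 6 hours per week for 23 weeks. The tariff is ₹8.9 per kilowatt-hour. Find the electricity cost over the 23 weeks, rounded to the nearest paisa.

Power = 4.9 A × 240 V = 1176 W = 1.176 kW
Runtime = 6 h/week × 23 weeks = 138 h
Energy = 1.176 kW × 138 h = 162.288 kWh
Cost = 162.288 kWh × ₹8.9/kWh = ₹1444.36

₹1444.36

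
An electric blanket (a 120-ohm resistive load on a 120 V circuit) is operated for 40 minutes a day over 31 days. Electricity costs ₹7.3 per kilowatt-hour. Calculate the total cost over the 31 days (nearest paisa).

Power = V²/R = 120²/120 = 120 W = 0.12 kW
Runtime = 40 min × 31 = 1240 min = 20.666666… h
Energy = 0.12 kW × 20.666666… h = 2.48 kWh
Cost = 2.48 kWh × ₹7.3/kWh = ₹18.10

₹18.10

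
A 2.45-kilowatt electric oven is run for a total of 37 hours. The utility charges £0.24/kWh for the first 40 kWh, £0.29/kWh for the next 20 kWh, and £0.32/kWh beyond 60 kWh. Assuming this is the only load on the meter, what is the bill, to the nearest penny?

Energy = 2.45 kW × 37 h = 90.65 kWh
Tier 1 (0–40 kWh): 40 × £0.24 = £9.6
Tier 2 (40–60 kWh): 20 × £0.29 = £5.8
Above 60 kWh: 30.65 × £0.32 = £9.808
Bill = £25.21

£25.21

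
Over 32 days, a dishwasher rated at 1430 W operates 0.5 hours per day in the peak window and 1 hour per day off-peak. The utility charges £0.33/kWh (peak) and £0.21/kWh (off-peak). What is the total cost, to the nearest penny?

£17.16

Peak energy = 1.43 kW × 0.5 h × 32 = 22.88 kWh
Off-peak energy = 1.43 kW × 1 h × 32 = 45.76 kWh
Cost = 22.88 × £0.33 + 45.76 × £0.21 = £7.5504 + £9.6096 = £17.16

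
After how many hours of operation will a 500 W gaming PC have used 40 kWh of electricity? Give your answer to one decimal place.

80.0 h

Hours = 40 kWh ÷ 0.5 kW = 80.0 h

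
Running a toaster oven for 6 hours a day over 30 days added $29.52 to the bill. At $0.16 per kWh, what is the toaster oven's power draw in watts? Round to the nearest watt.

1025 W

Energy = $29.52 ÷ $0.16/kWh = 184.5 kWh
Runtime = 6 h/day × 30 days = 180 h
Power = 184.5 kWh ÷ 180 h = 1.025 kW = 1025 W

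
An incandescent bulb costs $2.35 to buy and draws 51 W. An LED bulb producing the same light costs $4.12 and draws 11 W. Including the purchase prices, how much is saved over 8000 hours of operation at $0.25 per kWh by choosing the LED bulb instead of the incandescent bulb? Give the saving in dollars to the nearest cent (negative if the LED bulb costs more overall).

$78.23

incandescent bulb: $2.35 + (51/1000) kW × 8000 h × $0.25 = $2.35 + $102 = $104.35
LED bulb: $4.12 + (11/1000) kW × 8000 h × $0.25 = $4.12 + $22 = $26.12
Saving = $104.35 − $26.12 = $78.23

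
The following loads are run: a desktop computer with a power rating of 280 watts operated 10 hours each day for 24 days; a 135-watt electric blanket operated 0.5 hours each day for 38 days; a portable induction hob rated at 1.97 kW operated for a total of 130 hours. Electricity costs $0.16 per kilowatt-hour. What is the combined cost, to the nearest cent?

$52.14

desktop computer: Runtime = 10 h/day × 24 days = 240 h
desktop computer: 0.28 kW × 240 h = 67.2 kWh
electric blanket: Runtime = 0.5 h/day × 38 days = 19 h
electric blanket: 0.135 kW × 19 h = 2.565 kWh
portable induction hob: 1.97 kW × 130 h = 256.1 kWh
Total energy = 325.865 kWh
Cost = 325.865 × $0.16 = $52.14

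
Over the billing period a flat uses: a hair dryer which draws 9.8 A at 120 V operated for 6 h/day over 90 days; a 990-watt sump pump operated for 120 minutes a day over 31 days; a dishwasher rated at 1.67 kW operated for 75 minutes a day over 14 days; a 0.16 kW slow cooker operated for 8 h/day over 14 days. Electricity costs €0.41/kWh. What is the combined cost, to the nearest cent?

€304.86

hair dryer: Power = 9.8 A × 120 V = 1176 W = 1.176 kW
hair dryer: Runtime = 6 h/day × 90 days = 540 h
hair dryer: 1.176 kW × 540 h = 635.04 kWh
sump pump: Runtime = 120 min × 31 = 3720 min = 62 h
sump pump: 0.99 kW × 62 h = 61.38 kWh
dishwasher: Runtime = 75 min × 14 = 1050 min = 17.5 h
dishwasher: 1.67 kW × 17.5 h = 29.225 kWh
slow cooker: Runtime = 8 h/day × 14 days = 112 h
slow cooker: 0.16 kW × 112 h = 17.92 kWh
Total energy = 743.565 kWh
Cost = 743.565 × €0.41 = €304.86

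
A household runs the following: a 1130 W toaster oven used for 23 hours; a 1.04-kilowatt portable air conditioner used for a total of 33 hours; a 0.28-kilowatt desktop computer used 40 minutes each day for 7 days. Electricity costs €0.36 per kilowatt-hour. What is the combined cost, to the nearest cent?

€22.18

toaster oven: 1.13 kW × 23 h = 25.99 kWh
portable air conditioner: 1.04 kW × 33 h = 34.32 kWh
desktop computer: Runtime = 40 min × 7 = 280 min = 4.666666… h
desktop computer: 0.28 kW × 4.666666… h = 1.306666… kWh
Total energy = 61.616666… kWh
Cost = 61.616666… × €0.36 = €22.18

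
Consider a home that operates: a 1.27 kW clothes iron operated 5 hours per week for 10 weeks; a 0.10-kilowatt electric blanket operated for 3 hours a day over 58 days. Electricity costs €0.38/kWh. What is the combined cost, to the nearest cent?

€30.74

clothes iron: Runtime = 5 h/week × 10 weeks = 50 h
clothes iron: 1.27 kW × 50 h = 63.5 kWh
electric blanket: Runtime = 3 h/day × 58 days = 174 h
electric blanket: 0.1 kW × 174 h = 17.4 kWh
Total energy = 80.9 kWh
Cost = 80.9 × €0.38 = €30.74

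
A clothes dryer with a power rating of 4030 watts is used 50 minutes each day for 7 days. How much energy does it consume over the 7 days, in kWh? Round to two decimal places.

Runtime = 50 min × 7 = 350 min = 5.833333… h
Energy = 4.03 kW × 5.833333… h = 23.508333… kWh ≈ 23.51 kWh

23.51 kWh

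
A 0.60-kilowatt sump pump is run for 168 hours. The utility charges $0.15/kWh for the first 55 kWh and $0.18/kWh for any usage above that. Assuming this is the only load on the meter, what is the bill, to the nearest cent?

$16.49

Energy = 0.6 kW × 168 h = 100.8 kWh
Tier 1 (0–55 kWh): 55 × $0.15 = $8.25
Above 55 kWh: 45.8 × $0.18 = $8.244
Bill = $16.49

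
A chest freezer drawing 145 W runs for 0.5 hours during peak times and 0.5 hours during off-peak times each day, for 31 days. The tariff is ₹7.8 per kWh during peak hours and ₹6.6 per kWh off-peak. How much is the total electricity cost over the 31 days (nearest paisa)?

Peak energy = 0.145 kW × 0.5 h × 31 = 2.2475 kWh
Off-peak energy = 0.145 kW × 0.5 h × 31 = 2.2475 kWh
Cost = 2.2475 × ₹7.8 + 2.2475 × ₹6.6 = ₹17.5305 + ₹14.8335 = ₹32.36

₹32.36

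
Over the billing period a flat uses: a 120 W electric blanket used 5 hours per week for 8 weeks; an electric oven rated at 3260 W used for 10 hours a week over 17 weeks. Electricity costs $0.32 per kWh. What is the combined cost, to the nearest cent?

$178.88

electric blanket: Runtime = 5 h/week × 8 weeks = 40 h
electric blanket: 0.12 kW × 40 h = 4.8 kWh
electric oven: Runtime = 10 h/week × 17 weeks = 170 h
electric oven: 3.26 kW × 170 h = 554.2 kWh
Total energy = 559 kWh
Cost = 559 × $0.32 = $178.88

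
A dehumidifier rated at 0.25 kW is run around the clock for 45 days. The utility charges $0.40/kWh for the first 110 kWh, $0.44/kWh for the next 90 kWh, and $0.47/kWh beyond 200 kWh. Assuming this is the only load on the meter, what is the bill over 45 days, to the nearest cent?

$116.50

Runtime = 24 h × 45 = 1080 h
Energy = 0.25 kW × 1080 h = 270 kWh
Tier 1 (0–110 kWh): 110 × $0.40 = $44
Tier 2 (110–200 kWh): 90 × $0.44 = $39.6
Above 200 kWh: 70 × $0.47 = $32.9
Bill = $116.50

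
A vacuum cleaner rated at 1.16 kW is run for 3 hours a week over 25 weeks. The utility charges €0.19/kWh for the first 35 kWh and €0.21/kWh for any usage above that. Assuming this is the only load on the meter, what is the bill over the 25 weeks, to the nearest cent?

€17.57

Runtime = 3 h/week × 25 weeks = 75 h
Energy = 1.16 kW × 75 h = 87 kWh
Tier 1 (0–35 kWh): 35 × €0.19 = €6.65
Above 35 kWh: 52 × €0.21 = €10.92
Bill = €17.57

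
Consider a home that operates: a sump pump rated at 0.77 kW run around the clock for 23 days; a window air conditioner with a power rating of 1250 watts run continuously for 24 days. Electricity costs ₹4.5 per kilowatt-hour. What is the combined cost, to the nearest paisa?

sump pump: Runtime = 24 h × 23 = 552 h
sump pump: 0.77 kW × 552 h = 425.04 kWh
window air conditioner: Runtime = 24 h × 24 = 576 h
window air conditioner: 1.25 kW × 576 h = 720 kWh
Total energy = 1145.04 kWh
Cost = 1145.04 × ₹4.5 = ₹5152.68

₹5152.68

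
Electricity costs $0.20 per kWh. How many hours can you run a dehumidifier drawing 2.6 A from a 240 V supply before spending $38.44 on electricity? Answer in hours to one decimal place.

308.0 h

Power = 2.6 A × 240 V = 624 W = 0.624 kW
Energy available = $38.44 ÷ $0.20/kWh = 192.2 kWh
Hours = 192.2 kWh ÷ 0.624 kW = 308.0 h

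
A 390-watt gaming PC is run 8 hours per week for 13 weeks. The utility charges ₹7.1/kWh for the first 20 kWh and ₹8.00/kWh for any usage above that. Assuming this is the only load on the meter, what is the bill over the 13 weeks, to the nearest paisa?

₹306.48

Runtime = 8 h/week × 13 weeks = 104 h
Energy = 0.39 kW × 104 h = 40.56 kWh
Tier 1 (0–20 kWh): 20 × ₹7.1 = ₹142
Above 20 kWh: 20.56 × ₹8.00 = ₹164.48
Bill = ₹306.48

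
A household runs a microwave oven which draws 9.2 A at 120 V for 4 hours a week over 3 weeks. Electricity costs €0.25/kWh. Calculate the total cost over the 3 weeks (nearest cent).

Power = 9.2 A × 120 V = 1104 W = 1.104 kW
Runtime = 4 h/week × 3 weeks = 12 h
Energy = 1.104 kW × 12 h = 13.248 kWh
Cost = 13.248 kWh × €0.25/kWh = €3.31

€3.31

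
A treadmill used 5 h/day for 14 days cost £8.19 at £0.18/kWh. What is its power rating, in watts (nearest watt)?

Energy = £8.19 ÷ £0.18/kWh = 45.5 kWh
Runtime = 5 h/day × 14 days = 70 h
Power = 45.5 kWh ÷ 70 h = 0.65 kW = 650 W

650 W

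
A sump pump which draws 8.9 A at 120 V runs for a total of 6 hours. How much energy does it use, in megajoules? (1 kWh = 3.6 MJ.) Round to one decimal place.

Power = 8.9 A × 120 V = 1068 W = 1.068 kW
Energy = 1.068 kW × 6 h = 6.408 kWh
= 6.408 × 3.6 MJ = 23.1 MJ

23.1 MJ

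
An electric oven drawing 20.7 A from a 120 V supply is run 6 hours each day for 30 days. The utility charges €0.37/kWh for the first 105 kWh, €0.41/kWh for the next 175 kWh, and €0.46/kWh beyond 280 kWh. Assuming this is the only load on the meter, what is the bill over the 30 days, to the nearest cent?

€187.48

Power = 20.7 A × 120 V = 2484 W = 2.484 kW
Runtime = 6 h/day × 30 days = 180 h
Energy = 2.484 kW × 180 h = 447.12 kWh
Tier 1 (0–105 kWh): 105 × €0.37 = €38.85
Tier 2 (105–280 kWh): 175 × €0.41 = €71.75
Above 280 kWh: 167.12 × €0.46 = €76.8752
Bill = €187.48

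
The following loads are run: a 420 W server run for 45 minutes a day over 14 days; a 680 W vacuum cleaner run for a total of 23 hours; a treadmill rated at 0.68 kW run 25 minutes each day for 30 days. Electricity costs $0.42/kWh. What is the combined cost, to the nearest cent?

$11.99

server: Runtime = 45 min × 14 = 630 min = 10.5 h
server: 0.42 kW × 10.5 h = 4.41 kWh
vacuum cleaner: 0.68 kW × 23 h = 15.64 kWh
treadmill: Runtime = 25 min × 30 = 750 min = 12.5 h
treadmill: 0.68 kW × 12.5 h = 8.5 kWh
Total energy = 28.55 kWh
Cost = 28.55 × $0.42 = $11.99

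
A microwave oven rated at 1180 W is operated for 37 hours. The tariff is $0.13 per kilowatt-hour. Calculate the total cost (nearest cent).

Energy = 1.18 kW × 37 h = 43.66 kWh
Cost = 43.66 kWh × $0.13/kWh = $5.68

$5.68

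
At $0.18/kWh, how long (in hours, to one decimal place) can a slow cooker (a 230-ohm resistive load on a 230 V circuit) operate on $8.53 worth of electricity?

Power = V²/R = 230²/230 = 230 W = 0.23 kW
Energy available = $8.53 ÷ $0.18/kWh = 47.3889 kWh
Hours = 47.3889 kWh ÷ 0.23 kW = 206.0 h

206.0 h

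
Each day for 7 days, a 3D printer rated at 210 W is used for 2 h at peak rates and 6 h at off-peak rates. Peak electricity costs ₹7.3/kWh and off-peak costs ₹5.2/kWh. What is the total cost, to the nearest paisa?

₹67.33

Peak energy = 0.21 kW × 2 h × 7 = 2.94 kWh
Off-peak energy = 0.21 kW × 6 h × 7 = 8.82 kWh
Cost = 2.94 × ₹7.3 + 8.82 × ₹5.2 = ₹21.462 + ₹45.864 = ₹67.33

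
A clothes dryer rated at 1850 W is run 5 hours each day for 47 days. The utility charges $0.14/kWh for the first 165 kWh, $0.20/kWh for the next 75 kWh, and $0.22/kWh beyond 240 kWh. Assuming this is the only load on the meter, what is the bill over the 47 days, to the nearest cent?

$80.95

Runtime = 5 h/day × 47 days = 235 h
Energy = 1.85 kW × 235 h = 434.75 kWh
Tier 1 (0–165 kWh): 165 × $0.14 = $23.1
Tier 2 (165–240 kWh): 75 × $0.20 = $15
Above 240 kWh: 194.75 × $0.22 = $42.845
Bill = $80.95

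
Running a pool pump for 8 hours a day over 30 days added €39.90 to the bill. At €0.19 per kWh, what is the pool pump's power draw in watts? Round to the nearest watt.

Energy = €39.90 ÷ €0.19/kWh = 210 kWh
Runtime = 8 h/day × 30 days = 240 h
Power = 210 kWh ÷ 240 h = 0.875 kW = 875 W

875 W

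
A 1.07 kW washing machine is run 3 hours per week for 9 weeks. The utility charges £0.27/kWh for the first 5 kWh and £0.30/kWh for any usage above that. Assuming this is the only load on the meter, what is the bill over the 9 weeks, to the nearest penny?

£8.52

Runtime = 3 h/week × 9 weeks = 27 h
Energy = 1.07 kW × 27 h = 28.89 kWh
Tier 1 (0–5 kWh): 5 × £0.27 = £1.35
Above 5 kWh: 23.89 × £0.30 = £7.167
Bill = £8.52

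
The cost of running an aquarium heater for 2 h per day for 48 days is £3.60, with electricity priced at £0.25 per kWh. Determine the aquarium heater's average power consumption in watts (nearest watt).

Energy = £3.60 ÷ £0.25/kWh = 14.4 kWh
Runtime = 2 h/day × 48 days = 96 h
Power = 14.4 kWh ÷ 96 h = 0.15 kW = 150 W

150 W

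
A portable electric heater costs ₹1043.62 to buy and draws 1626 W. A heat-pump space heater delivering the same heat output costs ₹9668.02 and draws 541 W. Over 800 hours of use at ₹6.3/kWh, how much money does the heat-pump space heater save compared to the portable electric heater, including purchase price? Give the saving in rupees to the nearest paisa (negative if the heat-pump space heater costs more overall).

portable electric heater: ₹1043.62 + (1626/1000) kW × 800 h × ₹6.3 = ₹1043.62 + ₹8195.04 = ₹9238.66
heat-pump space heater: ₹9668.02 + (541/1000) kW × 800 h × ₹6.3 = ₹9668.02 + ₹2726.64 = ₹12394.66
Saving = ₹9238.66 − ₹12394.66 = −₹3156

-₹3156.00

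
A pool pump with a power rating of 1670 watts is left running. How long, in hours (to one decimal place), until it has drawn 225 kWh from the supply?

134.7 h

Hours = 225 kWh ÷ 1.67 kW = 134.7 h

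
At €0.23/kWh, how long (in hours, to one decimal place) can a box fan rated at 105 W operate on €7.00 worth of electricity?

Energy available = €7.00 ÷ €0.23/kWh = 30.4348 kWh
Hours = 30.4348 kWh ÷ 0.105 kW = 289.9 h

289.9 h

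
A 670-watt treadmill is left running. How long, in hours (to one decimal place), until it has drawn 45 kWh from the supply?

67.2 h

Hours = 45 kWh ÷ 0.67 kW = 67.2 h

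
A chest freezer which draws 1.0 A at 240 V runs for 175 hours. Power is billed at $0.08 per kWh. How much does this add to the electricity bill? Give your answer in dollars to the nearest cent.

$3.36

Power = 1.0 A × 240 V = 240 W = 0.24 kW
Energy = 0.24 kW × 175 h = 42 kWh
Cost = 42 kWh × $0.08/kWh = $3.36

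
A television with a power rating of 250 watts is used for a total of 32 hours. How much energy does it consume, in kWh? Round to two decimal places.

Energy = 0.25 kW × 32 h = 8 kWh

8.00 kWh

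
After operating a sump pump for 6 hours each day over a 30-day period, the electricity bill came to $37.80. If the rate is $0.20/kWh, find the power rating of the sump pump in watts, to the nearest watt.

1050 W

Energy = $37.80 ÷ $0.20/kWh = 189 kWh
Runtime = 6 h/day × 30 days = 180 h
Power = 189 kWh ÷ 180 h = 1.05 kW = 1050 W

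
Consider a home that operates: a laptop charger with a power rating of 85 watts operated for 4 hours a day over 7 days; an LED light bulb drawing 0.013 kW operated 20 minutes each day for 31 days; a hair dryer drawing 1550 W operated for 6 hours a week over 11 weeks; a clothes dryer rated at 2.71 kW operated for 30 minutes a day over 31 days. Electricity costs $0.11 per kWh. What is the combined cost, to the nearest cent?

$16.15

laptop charger: Runtime = 4 h/day × 7 days = 28 h
laptop charger: 0.085 kW × 28 h = 2.38 kWh
LED light bulb: Runtime = 20 min × 31 = 620 min = 10.333333… h
LED light bulb: 0.013 kW × 10.333333… h = 0.134333… kWh
hair dryer: Runtime = 6 h/week × 11 weeks = 66 h
hair dryer: 1.55 kW × 66 h = 102.3 kWh
clothes dryer: Runtime = 30 min × 31 = 930 min = 15.5 h
clothes dryer: 2.71 kW × 15.5 h = 42.005 kWh
Total energy = 146.819333… kWh
Cost = 146.819333… × $0.11 = $16.15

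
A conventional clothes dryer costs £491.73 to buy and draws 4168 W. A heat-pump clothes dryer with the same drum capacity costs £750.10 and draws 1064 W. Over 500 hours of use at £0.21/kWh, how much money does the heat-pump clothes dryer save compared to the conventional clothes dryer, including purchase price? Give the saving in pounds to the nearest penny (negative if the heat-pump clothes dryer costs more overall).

conventional clothes dryer: £491.73 + (4168/1000) kW × 500 h × £0.21 = £491.73 + £437.64 = £929.37
heat-pump clothes dryer: £750.10 + (1064/1000) kW × 500 h × £0.21 = £750.10 + £111.72 = £861.82
Saving = £929.37 − £861.82 = £67.55

£67.55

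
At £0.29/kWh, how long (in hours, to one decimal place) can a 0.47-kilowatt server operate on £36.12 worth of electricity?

265.0 h

Energy available = £36.12 ÷ £0.29/kWh = 124.5517 kWh
Hours = 124.5517 kWh ÷ 0.47 kW = 265.0 h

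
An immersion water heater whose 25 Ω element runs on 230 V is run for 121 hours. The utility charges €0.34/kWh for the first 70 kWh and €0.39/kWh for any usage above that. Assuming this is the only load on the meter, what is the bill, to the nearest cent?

€96.35

Power = V²/R = 230²/25 = 2116 W = 2.116 kW
Energy = 2.116 kW × 121 h = 256.036 kWh
Tier 1 (0–70 kWh): 70 × €0.34 = €23.8
Above 70 kWh: 186.036 × €0.39 = €72.55404
Bill = €96.35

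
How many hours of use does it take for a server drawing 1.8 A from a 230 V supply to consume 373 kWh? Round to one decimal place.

Power = 1.8 A × 230 V = 414 W = 0.414 kW
Hours = 373 kWh ÷ 0.414 kW = 901.0 h

901.0 h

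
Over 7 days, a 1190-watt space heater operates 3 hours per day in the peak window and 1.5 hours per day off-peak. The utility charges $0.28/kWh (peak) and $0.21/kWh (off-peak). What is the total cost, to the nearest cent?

Peak energy = 1.19 kW × 3 h × 7 = 24.99 kWh
Off-peak energy = 1.19 kW × 1.5 h × 7 = 12.495 kWh
Cost = 24.99 × $0.28 + 12.495 × $0.21 = $6.9972 + $2.62395 = $9.62

$9.62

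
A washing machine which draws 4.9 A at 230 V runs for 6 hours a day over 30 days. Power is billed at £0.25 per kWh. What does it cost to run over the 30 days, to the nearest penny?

Power = 4.9 A × 230 V = 1127 W = 1.127 kW
Runtime = 6 h/day × 30 days = 180 h
Energy = 1.127 kW × 180 h = 202.86 kWh
Cost = 202.86 kWh × £0.25/kWh = £50.72

£50.72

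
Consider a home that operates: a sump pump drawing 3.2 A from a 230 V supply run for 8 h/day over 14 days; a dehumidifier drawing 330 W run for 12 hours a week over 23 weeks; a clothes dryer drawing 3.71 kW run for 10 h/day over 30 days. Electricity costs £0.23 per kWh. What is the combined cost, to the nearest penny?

£295.90

sump pump: Power = 3.2 A × 230 V = 736 W = 0.736 kW
sump pump: Runtime = 8 h/day × 14 days = 112 h
sump pump: 0.736 kW × 112 h = 82.432 kWh
dehumidifier: Runtime = 12 h/week × 23 weeks = 276 h
dehumidifier: 0.33 kW × 276 h = 91.08 kWh
clothes dryer: Runtime = 10 h/day × 30 days = 300 h
clothes dryer: 3.71 kW × 300 h = 1113 kWh
Total energy = 1286.512 kWh
Cost = 1286.512 × £0.23 = £295.90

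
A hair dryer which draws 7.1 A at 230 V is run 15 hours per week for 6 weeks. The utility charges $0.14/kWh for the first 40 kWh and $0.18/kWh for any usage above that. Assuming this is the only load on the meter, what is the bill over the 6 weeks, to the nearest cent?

$24.85

Power = 7.1 A × 230 V = 1633 W = 1.633 kW
Runtime = 15 h/week × 6 weeks = 90 h
Energy = 1.633 kW × 90 h = 146.97 kWh
Tier 1 (0–40 kWh): 40 × $0.14 = $5.6
Above 40 kWh: 106.97 × $0.18 = $19.2546
Bill = $24.85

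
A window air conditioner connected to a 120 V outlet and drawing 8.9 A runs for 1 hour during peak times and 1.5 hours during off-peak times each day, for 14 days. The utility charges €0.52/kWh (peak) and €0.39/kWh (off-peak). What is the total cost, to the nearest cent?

€16.52

Power = 8.9 A × 120 V = 1068 W = 1.068 kW
Peak energy = 1.068 kW × 1 h × 14 = 14.952 kWh
Off-peak energy = 1.068 kW × 1.5 h × 14 = 22.428 kWh
Cost = 14.952 × €0.52 + 22.428 × €0.39 = €7.77504 + €8.74692 = €16.52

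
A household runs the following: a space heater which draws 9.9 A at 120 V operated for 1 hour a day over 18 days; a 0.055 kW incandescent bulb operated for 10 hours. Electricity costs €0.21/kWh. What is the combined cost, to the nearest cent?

space heater: Power = 9.9 A × 120 V = 1188 W = 1.188 kW
space heater: Runtime = 1 h/day × 18 days = 18 h
space heater: 1.188 kW × 18 h = 21.384 kWh
incandescent bulb: 0.055 kW × 10 h = 0.55 kWh
Total energy = 21.934 kWh
Cost = 21.934 × €0.21 = €4.61

€4.61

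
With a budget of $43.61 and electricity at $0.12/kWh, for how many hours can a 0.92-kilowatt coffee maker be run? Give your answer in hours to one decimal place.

395.0 h

Energy available = $43.61 ÷ $0.12/kWh = 363.4167 kWh
Hours = 363.4167 kWh ÷ 0.92 kW = 395.0 h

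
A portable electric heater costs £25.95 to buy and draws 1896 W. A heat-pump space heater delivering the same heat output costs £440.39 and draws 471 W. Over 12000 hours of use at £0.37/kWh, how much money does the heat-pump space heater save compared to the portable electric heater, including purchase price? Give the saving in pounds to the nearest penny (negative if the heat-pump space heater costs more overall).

£5912.56

portable electric heater: £25.95 + (1896/1000) kW × 12000 h × £0.37 = £25.95 + £8418.24 = £8444.19
heat-pump space heater: £440.39 + (471/1000) kW × 12000 h × £0.37 = £440.39 + £2091.24 = £2531.63
Saving = £8444.19 − £2531.63 = £5912.56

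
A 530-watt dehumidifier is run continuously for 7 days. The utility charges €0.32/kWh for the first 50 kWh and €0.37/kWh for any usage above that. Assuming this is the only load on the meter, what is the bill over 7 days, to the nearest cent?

Runtime = 24 h × 7 = 168 h
Energy = 0.53 kW × 168 h = 89.04 kWh
Tier 1 (0–50 kWh): 50 × €0.32 = €16
Above 50 kWh: 39.04 × €0.37 = €14.4448
Bill = €30.44

€30.44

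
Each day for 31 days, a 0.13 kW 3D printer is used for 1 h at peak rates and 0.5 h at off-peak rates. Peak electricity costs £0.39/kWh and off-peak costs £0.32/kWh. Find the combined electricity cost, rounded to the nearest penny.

£2.22

Peak energy = 0.13 kW × 1 h × 31 = 4.03 kWh
Off-peak energy = 0.13 kW × 0.5 h × 31 = 2.015 kWh
Cost = 4.03 × £0.39 + 2.015 × £0.32 = £1.5717 + £0.6448 = £2.22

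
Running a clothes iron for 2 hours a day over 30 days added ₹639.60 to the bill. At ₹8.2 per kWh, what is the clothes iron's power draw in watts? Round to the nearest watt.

1300 W

Energy = ₹639.60 ÷ ₹8.2/kWh = 78 kWh
Runtime = 2 h/day × 30 days = 60 h
Power = 78 kWh ÷ 60 h = 1.3 kW = 1300 W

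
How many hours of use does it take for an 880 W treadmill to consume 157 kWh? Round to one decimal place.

Hours = 157 kWh ÷ 0.88 kW = 178.4 h

178.4 h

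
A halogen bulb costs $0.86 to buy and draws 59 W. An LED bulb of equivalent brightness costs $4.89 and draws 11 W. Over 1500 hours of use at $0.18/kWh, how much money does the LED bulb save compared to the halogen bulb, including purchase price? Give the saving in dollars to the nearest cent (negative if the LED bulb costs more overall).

$8.93

halogen bulb: $0.86 + (59/1000) kW × 1500 h × $0.18 = $0.86 + $15.93 = $16.79
LED bulb: $4.89 + (11/1000) kW × 1500 h × $0.18 = $4.89 + $2.97 = $7.86
Saving = $16.79 − $7.86 = $8.93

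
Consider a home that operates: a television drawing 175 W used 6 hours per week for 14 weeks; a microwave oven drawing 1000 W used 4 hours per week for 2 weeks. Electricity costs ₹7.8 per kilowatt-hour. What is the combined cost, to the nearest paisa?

television: Runtime = 6 h/week × 14 weeks = 84 h
television: 0.175 kW × 84 h = 14.7 kWh
microwave oven: Runtime = 4 h/week × 2 weeks = 8 h
microwave oven: 1 kW × 8 h = 8 kWh
Total energy = 22.7 kWh
Cost = 22.7 × ₹7.8 = ₹177.06

₹177.06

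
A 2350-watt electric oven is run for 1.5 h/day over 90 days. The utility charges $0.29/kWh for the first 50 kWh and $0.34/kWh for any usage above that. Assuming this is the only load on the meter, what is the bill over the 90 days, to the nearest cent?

$105.37

Runtime = 1.5 h/day × 90 days = 135 h
Energy = 2.35 kW × 135 h = 317.25 kWh
Tier 1 (0–50 kWh): 50 × $0.29 = $14.5
Above 50 kWh: 267.25 × $0.34 = $90.865
Bill = $105.37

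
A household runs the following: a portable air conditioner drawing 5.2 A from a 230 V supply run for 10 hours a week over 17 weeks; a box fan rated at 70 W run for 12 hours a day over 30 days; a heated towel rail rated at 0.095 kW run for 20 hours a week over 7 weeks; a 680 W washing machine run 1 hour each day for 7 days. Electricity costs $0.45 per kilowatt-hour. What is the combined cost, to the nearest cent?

$110.96

portable air conditioner: Power = 5.2 A × 230 V = 1196 W = 1.196 kW
portable air conditioner: Runtime = 10 h/week × 17 weeks = 170 h
portable air conditioner: 1.196 kW × 170 h = 203.32 kWh
box fan: Runtime = 12 h/day × 30 days = 360 h
box fan: 0.07 kW × 360 h = 25.2 kWh
heated towel rail: Runtime = 20 h/week × 7 weeks = 140 h
heated towel rail: 0.095 kW × 140 h = 13.3 kWh
washing machine: Runtime = 1 h/day × 7 days = 7 h
washing machine: 0.68 kW × 7 h = 4.76 kWh
Total energy = 246.58 kWh
Cost = 246.58 × $0.45 = $110.96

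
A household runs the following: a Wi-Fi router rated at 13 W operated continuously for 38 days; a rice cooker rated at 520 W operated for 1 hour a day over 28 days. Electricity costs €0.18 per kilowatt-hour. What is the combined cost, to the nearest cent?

Wi-Fi router: Runtime = 24 h × 38 = 912 h
Wi-Fi router: 0.013 kW × 912 h = 11.856 kWh
rice cooker: Runtime = 1 h/day × 28 days = 28 h
rice cooker: 0.52 kW × 28 h = 14.56 kWh
Total energy = 26.416 kWh
Cost = 26.416 × €0.18 = €4.75

€4.75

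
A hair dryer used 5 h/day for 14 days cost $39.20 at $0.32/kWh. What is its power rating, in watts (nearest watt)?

Energy = $39.20 ÷ $0.32/kWh = 122.5 kWh
Runtime = 5 h/day × 14 days = 70 h
Power = 122.5 kWh ÷ 70 h = 1.75 kW = 1750 W

1750 W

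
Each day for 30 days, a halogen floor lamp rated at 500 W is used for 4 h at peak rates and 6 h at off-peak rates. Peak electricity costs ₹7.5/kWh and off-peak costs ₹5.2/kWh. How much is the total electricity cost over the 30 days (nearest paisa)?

Peak energy = 0.5 kW × 4 h × 30 = 60 kWh
Off-peak energy = 0.5 kW × 6 h × 30 = 90 kWh
Cost = 60 × ₹7.5 + 90 × ₹5.2 = ₹450 + ₹468 = ₹918.00

₹918.00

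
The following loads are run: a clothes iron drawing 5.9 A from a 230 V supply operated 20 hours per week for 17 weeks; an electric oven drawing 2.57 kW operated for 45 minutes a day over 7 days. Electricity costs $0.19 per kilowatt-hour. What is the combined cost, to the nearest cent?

$90.23

clothes iron: Power = 5.9 A × 230 V = 1357 W = 1.357 kW
clothes iron: Runtime = 20 h/week × 17 weeks = 340 h
clothes iron: 1.357 kW × 340 h = 461.38 kWh
electric oven: Runtime = 45 min × 7 = 315 min = 5.25 h
electric oven: 2.57 kW × 5.25 h = 13.4925 kWh
Total energy = 474.8725 kWh
Cost = 474.8725 × $0.19 = $90.23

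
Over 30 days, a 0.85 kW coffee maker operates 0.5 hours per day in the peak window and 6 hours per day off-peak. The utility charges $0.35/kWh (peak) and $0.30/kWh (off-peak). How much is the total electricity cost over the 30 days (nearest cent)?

Peak energy = 0.85 kW × 0.5 h × 30 = 12.75 kWh
Off-peak energy = 0.85 kW × 6 h × 30 = 153 kWh
Cost = 12.75 × $0.35 + 153 × $0.30 = $4.4625 + $45.9 = $50.36

$50.36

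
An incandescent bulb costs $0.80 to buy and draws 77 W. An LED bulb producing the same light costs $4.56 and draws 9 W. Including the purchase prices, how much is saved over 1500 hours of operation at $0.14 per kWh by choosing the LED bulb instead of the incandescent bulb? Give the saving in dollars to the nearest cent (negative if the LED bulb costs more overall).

$10.52

incandescent bulb: $0.80 + (77/1000) kW × 1500 h × $0.14 = $0.80 + $16.17 = $16.97
LED bulb: $4.56 + (9/1000) kW × 1500 h × $0.14 = $4.56 + $1.89 = $6.45
Saving = $16.97 − $6.45 = $10.52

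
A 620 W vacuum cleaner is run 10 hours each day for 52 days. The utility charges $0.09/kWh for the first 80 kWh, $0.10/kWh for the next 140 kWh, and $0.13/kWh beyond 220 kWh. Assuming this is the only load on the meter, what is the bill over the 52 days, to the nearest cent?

$34.51

Runtime = 10 h/day × 52 days = 520 h
Energy = 0.62 kW × 520 h = 322.4 kWh
Tier 1 (0–80 kWh): 80 × $0.09 = $7.2
Tier 2 (80–220 kWh): 140 × $0.10 = $14
Above 220 kWh: 102.4 × $0.13 = $13.312
Bill = $34.51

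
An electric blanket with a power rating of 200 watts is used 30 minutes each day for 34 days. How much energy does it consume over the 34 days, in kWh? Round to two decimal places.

3.40 kWh

Runtime = 30 min × 34 = 1020 min = 17 h
Energy = 0.2 kW × 17 h = 3.4 kWh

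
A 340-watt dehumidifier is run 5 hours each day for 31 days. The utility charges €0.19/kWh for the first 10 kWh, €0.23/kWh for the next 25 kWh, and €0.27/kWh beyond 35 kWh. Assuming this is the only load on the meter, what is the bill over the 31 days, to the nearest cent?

€12.43

Runtime = 5 h/day × 31 days = 155 h
Energy = 0.34 kW × 155 h = 52.7 kWh
Tier 1 (0–10 kWh): 10 × €0.19 = €1.9
Tier 2 (10–35 kWh): 25 × €0.23 = €5.75
Above 35 kWh: 17.7 × €0.27 = €4.779
Bill = €12.43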